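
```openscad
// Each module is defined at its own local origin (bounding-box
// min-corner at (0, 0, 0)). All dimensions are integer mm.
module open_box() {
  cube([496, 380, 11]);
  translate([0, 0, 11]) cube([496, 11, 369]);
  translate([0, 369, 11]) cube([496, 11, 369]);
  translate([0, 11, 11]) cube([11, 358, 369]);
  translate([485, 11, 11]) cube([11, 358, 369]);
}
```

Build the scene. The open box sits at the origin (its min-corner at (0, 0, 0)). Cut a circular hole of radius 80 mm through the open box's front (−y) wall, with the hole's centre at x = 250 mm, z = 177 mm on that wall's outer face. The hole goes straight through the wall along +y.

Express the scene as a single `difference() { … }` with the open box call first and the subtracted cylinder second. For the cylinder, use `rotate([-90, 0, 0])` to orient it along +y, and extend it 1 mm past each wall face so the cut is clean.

difference() {
  open_box();
  translate([250, -1, 177]) rotate([-90, 0, 0]) cylinder(h = 13, r = 80);
}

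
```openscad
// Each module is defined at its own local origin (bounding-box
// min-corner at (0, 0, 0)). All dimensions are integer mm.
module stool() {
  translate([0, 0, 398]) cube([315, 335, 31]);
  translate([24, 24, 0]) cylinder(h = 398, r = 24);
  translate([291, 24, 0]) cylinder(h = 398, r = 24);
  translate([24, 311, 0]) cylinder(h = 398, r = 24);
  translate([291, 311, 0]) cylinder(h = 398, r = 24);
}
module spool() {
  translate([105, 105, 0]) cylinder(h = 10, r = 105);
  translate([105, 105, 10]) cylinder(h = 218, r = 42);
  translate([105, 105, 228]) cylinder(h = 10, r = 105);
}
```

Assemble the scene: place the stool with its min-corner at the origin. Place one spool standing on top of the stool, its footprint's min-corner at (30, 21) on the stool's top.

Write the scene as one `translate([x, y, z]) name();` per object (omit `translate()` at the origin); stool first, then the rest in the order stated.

stool();
translate([30, 21, 429]) spool();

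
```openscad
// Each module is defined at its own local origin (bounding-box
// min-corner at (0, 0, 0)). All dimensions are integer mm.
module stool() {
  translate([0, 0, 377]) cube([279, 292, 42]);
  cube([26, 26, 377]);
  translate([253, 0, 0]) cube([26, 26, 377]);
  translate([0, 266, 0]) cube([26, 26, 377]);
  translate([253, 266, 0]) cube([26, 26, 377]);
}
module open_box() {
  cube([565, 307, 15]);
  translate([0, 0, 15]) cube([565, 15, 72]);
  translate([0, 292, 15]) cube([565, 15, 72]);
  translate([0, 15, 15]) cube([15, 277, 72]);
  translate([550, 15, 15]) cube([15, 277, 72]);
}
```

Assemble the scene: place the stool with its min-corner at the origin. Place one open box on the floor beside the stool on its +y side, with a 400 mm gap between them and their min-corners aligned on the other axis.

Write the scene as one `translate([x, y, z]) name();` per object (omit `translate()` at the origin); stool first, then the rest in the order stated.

stool();
translate([0, 692, 0]) open_box();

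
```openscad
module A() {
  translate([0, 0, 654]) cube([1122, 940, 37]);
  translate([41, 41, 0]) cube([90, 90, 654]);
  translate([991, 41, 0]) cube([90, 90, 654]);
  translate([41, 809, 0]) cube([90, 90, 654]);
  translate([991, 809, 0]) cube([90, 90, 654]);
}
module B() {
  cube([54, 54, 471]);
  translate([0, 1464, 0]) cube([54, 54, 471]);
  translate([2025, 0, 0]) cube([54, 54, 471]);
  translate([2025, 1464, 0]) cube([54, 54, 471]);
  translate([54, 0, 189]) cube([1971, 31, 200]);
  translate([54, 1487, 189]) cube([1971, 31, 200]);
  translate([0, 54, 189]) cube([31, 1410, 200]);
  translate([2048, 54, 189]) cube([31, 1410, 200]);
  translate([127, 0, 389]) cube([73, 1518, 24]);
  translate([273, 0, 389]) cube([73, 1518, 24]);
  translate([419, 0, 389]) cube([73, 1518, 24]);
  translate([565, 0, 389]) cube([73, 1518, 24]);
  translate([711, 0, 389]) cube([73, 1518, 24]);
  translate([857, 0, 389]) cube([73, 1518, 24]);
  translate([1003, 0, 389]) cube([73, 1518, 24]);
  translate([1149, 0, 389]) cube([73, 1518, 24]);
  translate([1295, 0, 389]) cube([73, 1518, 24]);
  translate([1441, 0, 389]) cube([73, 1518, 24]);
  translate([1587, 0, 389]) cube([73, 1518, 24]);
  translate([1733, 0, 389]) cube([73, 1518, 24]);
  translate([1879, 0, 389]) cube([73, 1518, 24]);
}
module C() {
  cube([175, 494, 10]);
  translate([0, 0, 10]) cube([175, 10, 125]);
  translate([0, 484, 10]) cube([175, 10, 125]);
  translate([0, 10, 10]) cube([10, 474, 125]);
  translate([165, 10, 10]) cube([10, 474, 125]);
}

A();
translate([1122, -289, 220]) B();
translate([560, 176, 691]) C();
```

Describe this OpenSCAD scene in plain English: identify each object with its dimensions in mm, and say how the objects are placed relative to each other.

A is a rectangular dining table. The top is 1122×940×37 mm with its upper surface at z = 691 mm. It stands on four 90×90 mm square legs, each inset 41 mm from the nearest pair of top edges, running from the floor to the underside of the top.

B is a bed frame 2079 mm long (x) by 1518 mm wide (y). Four 54×54 mm corner posts, 471 mm tall, at the corners of the footprint. Four rails of 31 mm thickness and 200 mm height run between adjacent posts with their undersides at z = 189 mm, their outer faces flush with the outside of the frame (the two x-running rails run between the posts' inner faces; the two y-running rails run between the posts' inner faces). 13 slats, each 73 mm wide (x) and 24 mm thick, lie across the top of the two x-running rails, running the full 1518 mm width of the frame in y; the slats are evenly spaced along x between the inner faces of the end posts with equal gaps (rounded down to the nearest mm) at the −x end and between each pair — any rounding remainder accumulates at the +x end.

C is an open storage box with external size 175×494×135 mm and wall thickness 10 mm (the base is also 10 mm thick). The base covers the whole footprint; the four walls stand on the base, with the y-facing walls full-width and the x-facing walls fitting between their inner faces.

The bed frame is beside the table with their tops flush at z = 691. The open box is on top of the table.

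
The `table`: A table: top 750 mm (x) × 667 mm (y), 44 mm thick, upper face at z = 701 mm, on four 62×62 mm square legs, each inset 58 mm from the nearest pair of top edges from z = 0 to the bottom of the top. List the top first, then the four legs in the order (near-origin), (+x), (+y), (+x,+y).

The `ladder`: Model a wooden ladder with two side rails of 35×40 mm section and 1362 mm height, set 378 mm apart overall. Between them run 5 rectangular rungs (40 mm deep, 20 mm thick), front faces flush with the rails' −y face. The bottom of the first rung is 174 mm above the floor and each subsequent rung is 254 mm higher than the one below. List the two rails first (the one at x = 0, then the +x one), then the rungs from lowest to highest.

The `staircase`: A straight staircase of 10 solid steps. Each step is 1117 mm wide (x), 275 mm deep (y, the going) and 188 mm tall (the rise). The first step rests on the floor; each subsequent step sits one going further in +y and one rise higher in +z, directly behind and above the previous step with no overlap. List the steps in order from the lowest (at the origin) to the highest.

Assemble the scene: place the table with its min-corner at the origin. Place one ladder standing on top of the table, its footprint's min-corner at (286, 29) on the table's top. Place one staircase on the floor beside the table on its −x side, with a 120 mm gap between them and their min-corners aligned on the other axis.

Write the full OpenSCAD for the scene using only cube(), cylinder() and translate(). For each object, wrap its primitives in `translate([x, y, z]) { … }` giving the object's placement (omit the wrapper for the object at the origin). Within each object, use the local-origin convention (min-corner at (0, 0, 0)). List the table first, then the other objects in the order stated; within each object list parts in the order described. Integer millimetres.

translate([0, 0, 657]) cube([750, 667, 44]);
translate([58, 58, 0]) cube([62, 62, 657]);
translate([630, 58, 0]) cube([62, 62, 657]);
translate([58, 547, 0]) cube([62, 62, 657]);
translate([630, 547, 0]) cube([62, 62, 657]);
translate([286, 29, 701]) {
  cube([35, 40, 1362]);
  translate([343, 0, 0]) cube([35, 40, 1362]);
  translate([35, 0, 174]) cube([308, 40, 20]);
  translate([35, 0, 428]) cube([308, 40, 20]);
  translate([35, 0, 682]) cube([308, 40, 20]);
  translate([35, 0, 936]) cube([308, 40, 20]);
  translate([35, 0, 1190]) cube([308, 40, 20]);
}
translate([-1237, 0, 0]) {
  cube([1117, 275, 188]);
  translate([0, 275, 188]) cube([1117, 275, 188]);
  translate([0, 550, 376]) cube([1117, 275, 188]);
  translate([0, 825, 564]) cube([1117, 275, 188]);
  translate([0, 1100, 752]) cube([1117, 275, 188]);
  translate([0, 1375, 940]) cube([1117, 275, 188]);
  translate([0, 1650, 1128]) cube([1117, 275, 188]);
  translate([0, 1925, 1316]) cube([1117, 275, 188]);
  translate([0, 2200, 1504]) cube([1117, 275, 188]);
  translate([0, 2475, 1692]) cube([1117, 275, 188]);
}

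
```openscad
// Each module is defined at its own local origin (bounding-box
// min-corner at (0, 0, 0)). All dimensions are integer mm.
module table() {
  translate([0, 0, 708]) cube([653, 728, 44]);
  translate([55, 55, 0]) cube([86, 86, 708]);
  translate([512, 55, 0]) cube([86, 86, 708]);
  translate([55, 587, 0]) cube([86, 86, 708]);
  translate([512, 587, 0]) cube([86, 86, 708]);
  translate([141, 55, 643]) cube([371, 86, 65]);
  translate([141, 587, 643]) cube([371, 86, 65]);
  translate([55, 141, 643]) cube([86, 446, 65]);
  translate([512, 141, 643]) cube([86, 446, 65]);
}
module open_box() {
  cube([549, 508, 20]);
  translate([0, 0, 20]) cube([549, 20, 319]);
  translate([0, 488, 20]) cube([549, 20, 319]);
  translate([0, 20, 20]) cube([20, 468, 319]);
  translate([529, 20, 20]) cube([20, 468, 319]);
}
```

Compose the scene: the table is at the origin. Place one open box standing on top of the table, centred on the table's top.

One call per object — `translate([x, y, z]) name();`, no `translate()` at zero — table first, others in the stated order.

table();
translate([52, 110, 752]) open_box();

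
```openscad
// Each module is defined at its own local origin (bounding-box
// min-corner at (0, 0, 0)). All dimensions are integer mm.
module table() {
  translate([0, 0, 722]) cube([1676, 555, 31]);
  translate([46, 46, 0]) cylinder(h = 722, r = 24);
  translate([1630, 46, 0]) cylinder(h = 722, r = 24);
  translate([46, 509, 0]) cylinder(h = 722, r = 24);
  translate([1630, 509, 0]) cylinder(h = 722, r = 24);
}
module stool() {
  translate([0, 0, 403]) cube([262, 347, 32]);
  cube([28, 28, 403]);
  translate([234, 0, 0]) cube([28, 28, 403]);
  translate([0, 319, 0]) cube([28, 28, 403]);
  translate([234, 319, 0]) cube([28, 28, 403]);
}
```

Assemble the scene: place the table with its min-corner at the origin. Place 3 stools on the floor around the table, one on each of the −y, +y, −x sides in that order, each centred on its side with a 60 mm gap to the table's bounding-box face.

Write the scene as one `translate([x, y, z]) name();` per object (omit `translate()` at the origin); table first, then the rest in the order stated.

table();
translate([707, -407, 0]) stool();
translate([707, 615, 0]) stool();
translate([-322, 104, 0]) stool();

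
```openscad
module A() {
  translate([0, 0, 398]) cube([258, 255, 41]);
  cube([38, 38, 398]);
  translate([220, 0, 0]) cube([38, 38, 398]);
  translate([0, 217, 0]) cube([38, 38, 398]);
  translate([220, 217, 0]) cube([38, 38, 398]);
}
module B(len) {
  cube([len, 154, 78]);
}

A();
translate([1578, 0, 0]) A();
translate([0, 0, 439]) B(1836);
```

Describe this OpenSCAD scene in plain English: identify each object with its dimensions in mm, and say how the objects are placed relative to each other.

A is a simple wooden stool: a rectangular seat 258 mm (x) by 255 mm (y), 41 mm thick, top face at z = 439 mm, on four square legs, each 38×38 mm in cross-section. The legs rest on z = 0, each flush with a corner of the seat.

B is a rectangular beam 1836 mm long (x), 154 mm deep (y), 78 mm thick (z).

The beam spans the tops of two stools placed 1320 mm apart, resting at z = 439 mm.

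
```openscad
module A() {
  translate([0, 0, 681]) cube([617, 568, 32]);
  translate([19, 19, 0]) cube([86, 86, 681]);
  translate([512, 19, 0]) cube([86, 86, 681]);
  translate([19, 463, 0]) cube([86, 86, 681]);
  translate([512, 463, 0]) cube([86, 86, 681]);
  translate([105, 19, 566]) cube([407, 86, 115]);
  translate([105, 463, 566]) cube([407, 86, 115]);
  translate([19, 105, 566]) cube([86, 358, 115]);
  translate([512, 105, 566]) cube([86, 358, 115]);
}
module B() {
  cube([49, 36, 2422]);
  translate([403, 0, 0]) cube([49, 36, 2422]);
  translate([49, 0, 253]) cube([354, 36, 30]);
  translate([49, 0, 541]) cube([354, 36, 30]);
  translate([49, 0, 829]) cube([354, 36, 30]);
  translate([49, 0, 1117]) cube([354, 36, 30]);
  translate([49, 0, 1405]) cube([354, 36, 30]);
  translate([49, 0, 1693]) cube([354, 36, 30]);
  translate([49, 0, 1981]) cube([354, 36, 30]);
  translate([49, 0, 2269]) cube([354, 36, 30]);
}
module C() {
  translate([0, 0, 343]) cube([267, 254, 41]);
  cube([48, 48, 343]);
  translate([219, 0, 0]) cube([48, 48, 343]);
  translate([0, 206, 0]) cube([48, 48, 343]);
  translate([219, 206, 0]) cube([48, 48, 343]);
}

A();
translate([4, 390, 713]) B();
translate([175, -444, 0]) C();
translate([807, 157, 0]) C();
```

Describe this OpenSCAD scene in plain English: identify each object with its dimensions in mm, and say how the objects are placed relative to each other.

A is a table with a 617×568 mm rectangular top, 32 mm thick, top surface at z = 713 mm, supported by four 86×86 mm square legs, each inset 19 mm from the nearest pair of top edges, running from the floor. Four apron rails, 86 mm thick and 115 mm tall, run between adjacent legs with their top edges flush with the underside of the top and their outer faces flush with the legs' outer faces.

B is a wooden ladder with two side rails of 49×36 mm section and 2422 mm height, set 452 mm apart overall. Between them run 8 rectangular rungs (36 mm deep, 30 mm thick), front faces flush with the rails' −y face. The bottom of the first rung is 253 mm above the floor and each subsequent rung is 288 mm higher than the one below.

C is a four-legged stool. The seat is 267×254 mm, 41 mm thick, top at z = 384 mm. It stands on four square legs, each 48×48 mm in cross-section, from z = 0 to the seat underside, each flush with a corner of the seat.

The ladder is on top of the table. Two stools sit around the table at the −y, +x sides.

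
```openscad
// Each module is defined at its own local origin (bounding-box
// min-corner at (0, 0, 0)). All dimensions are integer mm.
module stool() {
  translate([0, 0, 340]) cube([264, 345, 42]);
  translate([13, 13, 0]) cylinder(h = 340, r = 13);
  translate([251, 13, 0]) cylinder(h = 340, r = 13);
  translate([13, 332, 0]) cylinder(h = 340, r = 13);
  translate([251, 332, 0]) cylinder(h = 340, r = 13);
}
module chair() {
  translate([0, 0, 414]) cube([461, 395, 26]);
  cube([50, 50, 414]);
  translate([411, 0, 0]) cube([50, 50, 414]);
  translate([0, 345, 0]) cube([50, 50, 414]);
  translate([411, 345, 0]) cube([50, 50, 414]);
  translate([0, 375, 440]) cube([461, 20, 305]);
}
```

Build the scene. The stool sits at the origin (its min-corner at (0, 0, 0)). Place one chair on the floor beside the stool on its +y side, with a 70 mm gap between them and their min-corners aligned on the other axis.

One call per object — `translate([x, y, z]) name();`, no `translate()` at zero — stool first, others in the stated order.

stool();
translate([0, 415, 0]) chair();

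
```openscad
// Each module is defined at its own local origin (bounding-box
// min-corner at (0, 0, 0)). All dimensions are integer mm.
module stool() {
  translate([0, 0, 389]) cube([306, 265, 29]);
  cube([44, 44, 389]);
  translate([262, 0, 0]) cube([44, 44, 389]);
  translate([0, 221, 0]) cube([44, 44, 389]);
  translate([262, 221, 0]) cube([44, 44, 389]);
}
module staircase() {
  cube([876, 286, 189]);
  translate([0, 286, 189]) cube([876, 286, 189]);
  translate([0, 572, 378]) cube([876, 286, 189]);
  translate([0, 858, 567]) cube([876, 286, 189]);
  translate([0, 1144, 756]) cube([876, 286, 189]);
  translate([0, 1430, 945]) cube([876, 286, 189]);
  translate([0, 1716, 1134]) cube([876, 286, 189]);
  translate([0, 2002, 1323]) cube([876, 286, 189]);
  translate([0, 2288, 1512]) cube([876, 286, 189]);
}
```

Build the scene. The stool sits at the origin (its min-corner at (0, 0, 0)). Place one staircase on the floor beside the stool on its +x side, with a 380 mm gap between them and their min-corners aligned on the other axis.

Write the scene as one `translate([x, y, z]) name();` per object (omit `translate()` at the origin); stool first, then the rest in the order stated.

stool();
translate([686, 0, 0]) staircase();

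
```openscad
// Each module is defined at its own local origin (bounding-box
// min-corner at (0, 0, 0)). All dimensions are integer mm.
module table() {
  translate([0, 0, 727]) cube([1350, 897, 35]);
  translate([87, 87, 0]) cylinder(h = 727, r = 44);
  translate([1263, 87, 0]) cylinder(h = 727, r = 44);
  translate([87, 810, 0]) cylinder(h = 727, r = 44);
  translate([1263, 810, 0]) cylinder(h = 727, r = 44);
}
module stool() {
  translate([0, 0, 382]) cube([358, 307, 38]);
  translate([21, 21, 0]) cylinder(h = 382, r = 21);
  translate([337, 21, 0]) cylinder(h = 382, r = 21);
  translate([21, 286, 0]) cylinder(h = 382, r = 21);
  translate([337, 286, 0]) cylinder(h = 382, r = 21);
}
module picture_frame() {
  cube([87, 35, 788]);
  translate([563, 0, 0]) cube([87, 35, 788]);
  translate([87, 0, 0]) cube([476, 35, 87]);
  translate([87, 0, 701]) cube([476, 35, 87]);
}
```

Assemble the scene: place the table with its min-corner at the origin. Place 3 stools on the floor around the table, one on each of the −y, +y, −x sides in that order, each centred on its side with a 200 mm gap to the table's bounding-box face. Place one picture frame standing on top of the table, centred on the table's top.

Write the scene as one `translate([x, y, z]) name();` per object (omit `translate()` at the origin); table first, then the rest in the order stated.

table();
translate([496, -507, 0]) stool();
translate([496, 1097, 0]) stool();
translate([-558, 295, 0]) stool();
translate([350, 431, 762]) picture_frame();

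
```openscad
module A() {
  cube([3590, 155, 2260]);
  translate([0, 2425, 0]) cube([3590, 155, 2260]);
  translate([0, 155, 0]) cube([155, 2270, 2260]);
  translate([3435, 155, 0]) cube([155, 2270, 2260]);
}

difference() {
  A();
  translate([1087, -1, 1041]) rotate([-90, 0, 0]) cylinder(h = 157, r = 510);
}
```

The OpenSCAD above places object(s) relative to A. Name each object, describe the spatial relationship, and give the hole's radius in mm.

The subtracted cylinder has r = 510 mm.

A is a house frame. The house frame has a circular hole through its front wall. The hole's radius is 510 mm.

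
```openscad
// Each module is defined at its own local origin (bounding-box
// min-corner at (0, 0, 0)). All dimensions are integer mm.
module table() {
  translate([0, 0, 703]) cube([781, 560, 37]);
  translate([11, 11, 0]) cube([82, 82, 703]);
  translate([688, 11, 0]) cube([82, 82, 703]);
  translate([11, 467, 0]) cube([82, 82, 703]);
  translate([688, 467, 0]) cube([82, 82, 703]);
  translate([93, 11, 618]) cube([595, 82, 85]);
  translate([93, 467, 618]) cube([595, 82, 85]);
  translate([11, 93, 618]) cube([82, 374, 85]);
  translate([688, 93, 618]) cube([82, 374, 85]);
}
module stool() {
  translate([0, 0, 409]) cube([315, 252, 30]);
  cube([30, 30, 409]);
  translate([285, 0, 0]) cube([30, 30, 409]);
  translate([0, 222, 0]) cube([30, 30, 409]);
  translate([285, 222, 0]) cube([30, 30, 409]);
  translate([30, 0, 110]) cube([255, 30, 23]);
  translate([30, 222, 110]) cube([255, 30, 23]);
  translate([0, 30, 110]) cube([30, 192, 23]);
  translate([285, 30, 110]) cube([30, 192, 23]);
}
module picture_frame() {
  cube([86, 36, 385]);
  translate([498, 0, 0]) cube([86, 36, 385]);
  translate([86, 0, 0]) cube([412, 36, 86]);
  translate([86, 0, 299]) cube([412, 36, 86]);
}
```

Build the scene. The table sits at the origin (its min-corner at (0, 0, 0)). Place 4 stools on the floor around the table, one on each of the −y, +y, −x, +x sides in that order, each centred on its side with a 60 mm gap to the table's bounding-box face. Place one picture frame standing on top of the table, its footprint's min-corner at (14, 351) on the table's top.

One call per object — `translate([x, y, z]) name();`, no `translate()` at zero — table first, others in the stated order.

table();
translate([233, -312, 0]) stool();
translate([233, 620, 0]) stool();
translate([-375, 154, 0]) stool();
translate([841, 154, 0]) stool();
translate([14, 351, 740]) picture_frame();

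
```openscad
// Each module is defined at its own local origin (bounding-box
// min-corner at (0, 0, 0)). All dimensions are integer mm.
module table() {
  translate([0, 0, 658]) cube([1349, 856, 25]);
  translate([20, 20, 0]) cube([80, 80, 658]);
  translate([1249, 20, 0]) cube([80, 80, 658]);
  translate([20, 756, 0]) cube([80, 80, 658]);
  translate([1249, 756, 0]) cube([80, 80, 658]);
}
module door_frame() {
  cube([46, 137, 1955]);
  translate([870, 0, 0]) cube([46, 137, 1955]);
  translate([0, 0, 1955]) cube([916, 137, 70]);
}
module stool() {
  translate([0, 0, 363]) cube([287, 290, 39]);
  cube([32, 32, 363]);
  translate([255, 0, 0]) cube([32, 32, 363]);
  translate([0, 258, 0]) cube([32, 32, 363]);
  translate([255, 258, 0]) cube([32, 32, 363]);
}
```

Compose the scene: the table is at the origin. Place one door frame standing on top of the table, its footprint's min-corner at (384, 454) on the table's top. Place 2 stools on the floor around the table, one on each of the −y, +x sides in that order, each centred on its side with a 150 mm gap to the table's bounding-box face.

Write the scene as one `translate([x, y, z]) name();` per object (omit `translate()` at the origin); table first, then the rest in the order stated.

table();
translate([384, 454, 683]) door_frame();
translate([531, -440, 0]) stool();
translate([1499, 283, 0]) stool();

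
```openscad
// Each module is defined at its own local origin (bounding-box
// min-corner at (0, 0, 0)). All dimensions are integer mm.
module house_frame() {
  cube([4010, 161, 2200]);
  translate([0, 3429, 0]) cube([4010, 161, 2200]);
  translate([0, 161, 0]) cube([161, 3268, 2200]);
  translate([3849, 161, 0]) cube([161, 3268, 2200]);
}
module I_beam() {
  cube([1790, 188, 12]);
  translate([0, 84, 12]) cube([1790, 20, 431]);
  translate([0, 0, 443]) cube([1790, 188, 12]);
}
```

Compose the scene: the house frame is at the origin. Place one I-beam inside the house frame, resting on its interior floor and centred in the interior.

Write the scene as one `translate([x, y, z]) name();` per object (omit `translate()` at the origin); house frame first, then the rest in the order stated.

house_frame();
translate([1110, 1701, 0]) I_beam();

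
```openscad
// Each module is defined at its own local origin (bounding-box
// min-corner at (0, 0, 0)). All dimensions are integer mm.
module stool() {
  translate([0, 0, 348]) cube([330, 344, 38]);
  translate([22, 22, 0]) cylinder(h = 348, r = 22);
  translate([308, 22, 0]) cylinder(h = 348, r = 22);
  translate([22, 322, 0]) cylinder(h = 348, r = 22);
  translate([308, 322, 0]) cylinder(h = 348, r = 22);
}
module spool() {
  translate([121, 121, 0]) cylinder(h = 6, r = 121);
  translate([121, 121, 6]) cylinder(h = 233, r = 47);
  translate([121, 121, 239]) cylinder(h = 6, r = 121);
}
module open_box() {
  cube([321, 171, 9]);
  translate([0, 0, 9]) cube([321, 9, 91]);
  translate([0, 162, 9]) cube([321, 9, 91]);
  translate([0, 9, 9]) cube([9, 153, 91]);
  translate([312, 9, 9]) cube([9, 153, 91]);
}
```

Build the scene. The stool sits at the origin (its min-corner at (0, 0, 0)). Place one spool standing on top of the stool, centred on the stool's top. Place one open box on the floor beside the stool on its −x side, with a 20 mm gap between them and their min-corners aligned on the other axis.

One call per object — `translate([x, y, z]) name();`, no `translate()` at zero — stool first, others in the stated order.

stool();
translate([44, 51, 386]) spool();
translate([-341, 0, 0]) open_box();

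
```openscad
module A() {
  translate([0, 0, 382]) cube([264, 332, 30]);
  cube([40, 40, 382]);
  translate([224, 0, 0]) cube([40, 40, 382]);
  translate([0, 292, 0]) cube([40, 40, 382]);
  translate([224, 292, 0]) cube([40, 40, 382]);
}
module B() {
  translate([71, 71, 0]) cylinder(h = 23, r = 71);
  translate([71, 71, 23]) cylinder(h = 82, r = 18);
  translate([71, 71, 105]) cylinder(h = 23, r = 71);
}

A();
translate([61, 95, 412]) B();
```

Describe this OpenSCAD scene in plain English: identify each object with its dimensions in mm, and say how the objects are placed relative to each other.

A is a four-legged stool. The seat is a 264×332×30 mm slab whose top surface is at z = 412 mm; four square legs, each 40×40 mm in cross-section, run from the floor (z = 0) to the underside of the seat, each flush with a corner of the seat.

B is a spool: two coaxial disc flanges of radius 71 mm and thickness 23 mm, joined by a core cylinder of radius 18 mm and height 82 mm. The lower flange rests on z = 0 and the three cylinders share a vertical axis.

The spool is on top of the stool, centred.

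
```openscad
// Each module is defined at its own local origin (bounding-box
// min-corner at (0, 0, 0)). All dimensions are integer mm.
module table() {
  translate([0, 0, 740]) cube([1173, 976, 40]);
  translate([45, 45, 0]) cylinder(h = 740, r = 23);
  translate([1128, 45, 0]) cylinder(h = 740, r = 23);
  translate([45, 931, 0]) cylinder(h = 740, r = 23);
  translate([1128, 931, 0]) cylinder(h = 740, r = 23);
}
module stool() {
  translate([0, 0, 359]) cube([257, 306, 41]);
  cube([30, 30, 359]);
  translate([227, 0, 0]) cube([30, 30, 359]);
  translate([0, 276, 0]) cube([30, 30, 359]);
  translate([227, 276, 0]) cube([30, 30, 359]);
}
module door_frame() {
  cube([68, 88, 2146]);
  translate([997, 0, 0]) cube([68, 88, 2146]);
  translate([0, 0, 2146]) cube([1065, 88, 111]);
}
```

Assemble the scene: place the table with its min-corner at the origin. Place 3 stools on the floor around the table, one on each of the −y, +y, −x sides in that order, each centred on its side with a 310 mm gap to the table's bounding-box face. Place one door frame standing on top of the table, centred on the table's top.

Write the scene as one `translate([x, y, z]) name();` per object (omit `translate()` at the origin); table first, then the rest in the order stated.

table();
translate([458, -616, 0]) stool();
translate([458, 1286, 0]) stool();
translate([-567, 335, 0]) stool();
translate([54, 444, 780]) door_frame();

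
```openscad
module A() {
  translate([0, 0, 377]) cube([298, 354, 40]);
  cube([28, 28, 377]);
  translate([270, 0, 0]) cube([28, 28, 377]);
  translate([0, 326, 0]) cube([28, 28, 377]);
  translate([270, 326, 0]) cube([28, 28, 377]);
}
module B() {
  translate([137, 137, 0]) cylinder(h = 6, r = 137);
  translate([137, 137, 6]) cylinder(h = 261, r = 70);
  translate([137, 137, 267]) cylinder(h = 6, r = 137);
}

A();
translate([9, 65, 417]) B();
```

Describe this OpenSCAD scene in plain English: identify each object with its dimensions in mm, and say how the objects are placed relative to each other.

A is a four-legged stool. The seat is a 298×354×40 mm slab whose top surface is at z = 417 mm; four square legs, each 28×28 mm in cross-section, run from the floor (z = 0) to the underside of the seat, each flush with a corner of the seat.

B is a spool: two coaxial disc flanges of radius 137 mm and thickness 6 mm, joined by a core cylinder of radius 70 mm and height 261 mm. The lower flange rests on z = 0 and the three cylinders share a vertical axis.

The spool is on top of the stool.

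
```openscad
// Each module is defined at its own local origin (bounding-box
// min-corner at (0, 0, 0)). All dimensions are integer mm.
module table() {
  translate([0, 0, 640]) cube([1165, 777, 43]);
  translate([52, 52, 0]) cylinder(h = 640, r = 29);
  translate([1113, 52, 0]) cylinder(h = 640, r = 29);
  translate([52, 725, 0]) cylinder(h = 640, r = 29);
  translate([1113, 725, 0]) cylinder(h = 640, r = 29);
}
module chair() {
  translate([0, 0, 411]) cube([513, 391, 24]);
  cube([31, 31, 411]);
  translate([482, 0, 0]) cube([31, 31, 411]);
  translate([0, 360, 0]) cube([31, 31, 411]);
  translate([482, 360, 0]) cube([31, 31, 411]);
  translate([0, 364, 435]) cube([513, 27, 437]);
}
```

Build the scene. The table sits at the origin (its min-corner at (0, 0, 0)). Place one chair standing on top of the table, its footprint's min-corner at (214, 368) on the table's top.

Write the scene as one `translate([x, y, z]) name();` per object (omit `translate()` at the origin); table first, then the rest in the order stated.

table();
translate([214, 368, 683]) chair();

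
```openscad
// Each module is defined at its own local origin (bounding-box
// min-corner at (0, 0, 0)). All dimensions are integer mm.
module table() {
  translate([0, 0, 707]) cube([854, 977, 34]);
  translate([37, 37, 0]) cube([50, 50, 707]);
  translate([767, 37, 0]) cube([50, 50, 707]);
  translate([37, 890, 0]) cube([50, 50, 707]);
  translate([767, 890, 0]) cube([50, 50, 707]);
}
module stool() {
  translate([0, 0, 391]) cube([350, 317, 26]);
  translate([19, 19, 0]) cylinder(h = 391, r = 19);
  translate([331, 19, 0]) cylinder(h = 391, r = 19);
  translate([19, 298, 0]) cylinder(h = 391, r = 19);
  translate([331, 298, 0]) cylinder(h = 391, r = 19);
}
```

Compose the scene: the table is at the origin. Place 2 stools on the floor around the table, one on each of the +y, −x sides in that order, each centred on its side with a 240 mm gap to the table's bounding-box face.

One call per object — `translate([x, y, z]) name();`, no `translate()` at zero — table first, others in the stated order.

table();
translate([252, 1217, 0]) stool();
translate([-590, 330, 0]) stool();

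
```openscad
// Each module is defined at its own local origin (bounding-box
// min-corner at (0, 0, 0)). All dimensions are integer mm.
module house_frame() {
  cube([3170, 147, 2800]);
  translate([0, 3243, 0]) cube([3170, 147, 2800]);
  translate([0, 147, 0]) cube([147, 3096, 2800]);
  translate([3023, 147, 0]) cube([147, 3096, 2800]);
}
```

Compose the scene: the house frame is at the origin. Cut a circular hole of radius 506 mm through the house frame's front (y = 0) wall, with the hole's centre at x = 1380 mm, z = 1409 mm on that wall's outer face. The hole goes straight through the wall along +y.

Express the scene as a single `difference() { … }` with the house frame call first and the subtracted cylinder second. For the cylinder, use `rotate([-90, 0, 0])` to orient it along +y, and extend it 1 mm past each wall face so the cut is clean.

difference() {
  house_frame();
  translate([1380, -1, 1409]) rotate([-90, 0, 0]) cylinder(h = 149, r = 506);
}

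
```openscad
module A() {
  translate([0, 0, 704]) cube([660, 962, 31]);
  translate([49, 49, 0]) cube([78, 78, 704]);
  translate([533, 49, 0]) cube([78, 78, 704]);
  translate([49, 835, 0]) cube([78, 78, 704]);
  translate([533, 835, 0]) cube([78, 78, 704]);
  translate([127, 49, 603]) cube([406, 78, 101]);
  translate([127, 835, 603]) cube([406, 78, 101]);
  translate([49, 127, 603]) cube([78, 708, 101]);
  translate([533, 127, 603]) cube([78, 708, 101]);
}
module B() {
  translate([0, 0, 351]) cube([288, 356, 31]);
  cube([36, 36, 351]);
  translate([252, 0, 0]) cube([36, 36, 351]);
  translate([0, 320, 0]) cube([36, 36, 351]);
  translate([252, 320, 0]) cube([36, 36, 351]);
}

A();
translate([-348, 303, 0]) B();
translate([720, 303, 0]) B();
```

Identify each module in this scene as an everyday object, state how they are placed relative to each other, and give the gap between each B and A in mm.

Each stool's nearest face is 60 mm from the table's bounding box.

A is a table. B is a stool. Two stools sit around the table at the −x, +x sides. The gap between each stool and the table is 60 mm.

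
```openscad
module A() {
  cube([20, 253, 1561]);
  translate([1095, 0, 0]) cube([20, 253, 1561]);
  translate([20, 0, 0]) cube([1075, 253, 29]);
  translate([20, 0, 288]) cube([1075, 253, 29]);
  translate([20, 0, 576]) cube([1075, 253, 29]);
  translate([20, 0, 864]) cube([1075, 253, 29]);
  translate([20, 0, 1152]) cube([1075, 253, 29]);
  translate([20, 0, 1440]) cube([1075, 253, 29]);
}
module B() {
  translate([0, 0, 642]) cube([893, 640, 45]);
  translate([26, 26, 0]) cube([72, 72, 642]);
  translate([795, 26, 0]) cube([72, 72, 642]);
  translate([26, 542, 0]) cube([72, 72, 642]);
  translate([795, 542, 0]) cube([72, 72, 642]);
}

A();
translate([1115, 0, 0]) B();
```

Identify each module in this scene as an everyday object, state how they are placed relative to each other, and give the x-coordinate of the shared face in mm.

A is a bookshelf. B is a table. The table is against the bookshelf's +x side, with their −y faces flush. The x-coordinate of the shared face is 1115 mm.

The bookshelf's +x face and the table's −x face are both at x = 1115 mm.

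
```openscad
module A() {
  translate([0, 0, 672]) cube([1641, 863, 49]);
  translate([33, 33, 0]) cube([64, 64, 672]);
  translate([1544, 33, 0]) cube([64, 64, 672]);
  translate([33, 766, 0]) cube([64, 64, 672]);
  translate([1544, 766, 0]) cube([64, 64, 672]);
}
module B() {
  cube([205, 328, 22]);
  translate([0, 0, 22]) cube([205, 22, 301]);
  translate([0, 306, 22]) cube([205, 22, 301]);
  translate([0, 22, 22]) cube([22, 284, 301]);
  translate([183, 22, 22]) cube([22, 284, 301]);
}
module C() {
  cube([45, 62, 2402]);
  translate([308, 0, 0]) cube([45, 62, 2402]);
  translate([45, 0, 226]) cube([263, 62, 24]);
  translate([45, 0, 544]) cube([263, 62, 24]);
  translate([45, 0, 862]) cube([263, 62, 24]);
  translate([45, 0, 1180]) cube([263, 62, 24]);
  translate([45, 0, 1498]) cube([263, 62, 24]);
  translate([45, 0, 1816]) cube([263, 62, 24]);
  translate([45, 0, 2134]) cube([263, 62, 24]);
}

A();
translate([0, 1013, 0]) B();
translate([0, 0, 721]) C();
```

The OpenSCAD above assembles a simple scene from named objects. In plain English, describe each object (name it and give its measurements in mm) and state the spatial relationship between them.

A is a table: top 1641 mm (x) × 863 mm (y), 49 mm thick, upper face at z = 721 mm, on four 64×64 mm square legs, each inset 33 mm from the nearest pair of top edges, running from z = 0 to the bottom of the top.

B is an open storage box with external size 205×328×323 mm and wall thickness 22 mm (the base is also 22 mm thick). The base covers the whole footprint; the four walls stand on the base, with the y-facing walls full-width and the x-facing walls fitting between their inner faces.

C is a straight ladder. Two 45×62 mm vertical rails, 2402 mm tall, stand 353 mm apart (outside-to-outside) with their front faces coplanar on the −y side. 7 rungs, each 62 mm deep and 24 mm tall, span between the inner faces of the rails, front faces flush with the rails. The lowest rung's underside is at z = 226 mm and rungs are spaced 318 mm apart (underside to underside).

The open box is on the floor beside the table on its +y side. The ladder is on top of the table.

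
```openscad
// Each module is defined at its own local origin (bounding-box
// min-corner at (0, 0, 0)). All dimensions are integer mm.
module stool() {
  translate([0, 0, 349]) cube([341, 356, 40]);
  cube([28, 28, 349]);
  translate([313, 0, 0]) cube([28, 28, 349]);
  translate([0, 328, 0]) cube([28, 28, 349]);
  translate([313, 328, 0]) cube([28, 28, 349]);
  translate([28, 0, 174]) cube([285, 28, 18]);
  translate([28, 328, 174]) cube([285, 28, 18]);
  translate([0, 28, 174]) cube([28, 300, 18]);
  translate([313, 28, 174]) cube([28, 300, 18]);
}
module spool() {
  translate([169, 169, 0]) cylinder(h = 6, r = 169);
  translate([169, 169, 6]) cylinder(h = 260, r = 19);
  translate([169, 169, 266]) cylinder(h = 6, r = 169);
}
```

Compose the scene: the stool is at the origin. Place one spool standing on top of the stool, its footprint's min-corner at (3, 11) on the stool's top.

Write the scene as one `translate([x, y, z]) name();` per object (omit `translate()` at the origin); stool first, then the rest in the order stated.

stool();
translate([3, 11, 389]) spool();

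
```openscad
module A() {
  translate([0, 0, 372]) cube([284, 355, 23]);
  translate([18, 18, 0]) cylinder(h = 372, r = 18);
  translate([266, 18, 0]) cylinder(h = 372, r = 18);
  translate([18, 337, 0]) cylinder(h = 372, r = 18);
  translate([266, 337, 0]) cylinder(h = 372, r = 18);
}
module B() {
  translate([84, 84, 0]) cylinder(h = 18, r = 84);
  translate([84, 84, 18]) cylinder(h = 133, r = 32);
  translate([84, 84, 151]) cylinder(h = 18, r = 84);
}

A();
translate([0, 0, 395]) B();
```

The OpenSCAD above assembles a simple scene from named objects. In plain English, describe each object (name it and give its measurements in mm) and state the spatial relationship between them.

A is a four-legged stool. The seat is a 284×355×23 mm slab whose top surface is at z = 395 mm; four round legs, each 36 mm in diameter, run from the floor (z = 0) to the underside of the seat, each leg's axis is inset half a diameter from the nearest pair of seat edges (so the leg's bounding box is flush with the corner).

B is a spool: two coaxial disc flanges of radius 84 mm and thickness 18 mm, joined by a core cylinder of radius 32 mm and height 133 mm. The lower flange rests on z = 0 and the three cylinders share a vertical axis.

The spool is on top of the stool.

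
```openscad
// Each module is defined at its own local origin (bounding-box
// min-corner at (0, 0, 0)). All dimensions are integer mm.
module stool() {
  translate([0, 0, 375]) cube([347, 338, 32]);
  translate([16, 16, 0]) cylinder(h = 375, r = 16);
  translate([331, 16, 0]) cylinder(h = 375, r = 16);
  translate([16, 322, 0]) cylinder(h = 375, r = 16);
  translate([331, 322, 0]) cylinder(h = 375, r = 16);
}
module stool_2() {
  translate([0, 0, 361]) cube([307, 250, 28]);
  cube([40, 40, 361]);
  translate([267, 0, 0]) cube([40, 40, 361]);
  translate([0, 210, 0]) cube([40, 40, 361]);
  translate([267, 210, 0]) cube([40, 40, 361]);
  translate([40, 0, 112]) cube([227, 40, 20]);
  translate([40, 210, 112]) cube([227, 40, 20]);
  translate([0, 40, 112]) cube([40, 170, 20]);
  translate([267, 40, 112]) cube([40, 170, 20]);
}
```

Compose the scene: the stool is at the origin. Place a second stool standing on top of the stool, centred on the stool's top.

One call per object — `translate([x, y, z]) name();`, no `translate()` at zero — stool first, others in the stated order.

stool();
translate([20, 44, 407]) stool_2();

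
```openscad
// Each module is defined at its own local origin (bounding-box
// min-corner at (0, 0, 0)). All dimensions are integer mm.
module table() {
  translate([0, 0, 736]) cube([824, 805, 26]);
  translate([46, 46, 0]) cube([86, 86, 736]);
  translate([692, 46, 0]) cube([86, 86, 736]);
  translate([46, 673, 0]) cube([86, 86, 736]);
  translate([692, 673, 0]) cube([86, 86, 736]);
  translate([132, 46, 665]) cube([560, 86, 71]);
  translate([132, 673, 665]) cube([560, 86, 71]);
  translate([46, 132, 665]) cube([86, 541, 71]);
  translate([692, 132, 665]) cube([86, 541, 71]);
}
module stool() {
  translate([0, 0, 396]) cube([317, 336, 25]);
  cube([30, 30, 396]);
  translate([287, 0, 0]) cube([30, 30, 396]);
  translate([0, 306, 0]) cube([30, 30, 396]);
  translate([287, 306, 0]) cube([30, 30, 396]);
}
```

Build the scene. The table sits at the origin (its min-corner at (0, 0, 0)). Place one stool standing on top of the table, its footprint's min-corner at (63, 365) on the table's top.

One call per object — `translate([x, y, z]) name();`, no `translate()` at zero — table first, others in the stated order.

table();
translate([63, 365, 762]) stool();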